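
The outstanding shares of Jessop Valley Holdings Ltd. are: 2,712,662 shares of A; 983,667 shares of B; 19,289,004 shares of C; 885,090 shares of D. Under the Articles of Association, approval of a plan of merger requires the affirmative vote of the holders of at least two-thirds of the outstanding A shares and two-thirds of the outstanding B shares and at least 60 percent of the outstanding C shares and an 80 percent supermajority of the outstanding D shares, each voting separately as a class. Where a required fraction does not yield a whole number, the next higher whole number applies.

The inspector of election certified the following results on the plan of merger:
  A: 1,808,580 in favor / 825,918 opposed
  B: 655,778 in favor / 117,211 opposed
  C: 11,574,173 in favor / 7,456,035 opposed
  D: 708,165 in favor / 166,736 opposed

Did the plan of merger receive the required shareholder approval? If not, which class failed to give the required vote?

Approved — every class gave the required vote.

A: 2/3 of 2712662 = 1808441.33, rounded up to 1808442; 1,808,442 required, 1,808,580 in favor — approved.
B: 2/3 of 983667 = 655778; 655,778 required, 655,778 in favor — approved.
C: 3/5 of 19289004 = 11573402.40, rounded up to 11573403; 11,573,403 required, 11,574,173 in favor — approved.
D: 4/5 of 885090 = 708072; 708,072 required, 708,165 in favor — approved.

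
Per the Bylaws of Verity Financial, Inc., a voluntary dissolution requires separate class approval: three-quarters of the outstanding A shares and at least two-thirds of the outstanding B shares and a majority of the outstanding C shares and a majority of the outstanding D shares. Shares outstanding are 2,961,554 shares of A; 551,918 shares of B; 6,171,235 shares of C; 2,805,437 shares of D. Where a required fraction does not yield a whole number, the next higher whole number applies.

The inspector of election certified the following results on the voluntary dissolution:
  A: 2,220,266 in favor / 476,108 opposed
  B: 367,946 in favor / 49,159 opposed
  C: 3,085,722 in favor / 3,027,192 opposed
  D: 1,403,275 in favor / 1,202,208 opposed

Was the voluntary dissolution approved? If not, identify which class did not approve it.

A: 3/4 of 2961554 = 2221165.50, rounded up to 2221166; 2,221,166 required, 2,220,266 in favor — not approved.
B: 2/3 of 551918 = 367945.33, rounded up to 367946; 367,946 required, 367,946 in favor — approved.
C: a majority of 6171235 is 3085618; 3,085,618 required, 3,085,722 in favor — approved.
D: a majority of 2805437 is 1402719; 1,402,719 required, 1,403,275 in favor — approved.

Not approved — the A shares did not give the required vote.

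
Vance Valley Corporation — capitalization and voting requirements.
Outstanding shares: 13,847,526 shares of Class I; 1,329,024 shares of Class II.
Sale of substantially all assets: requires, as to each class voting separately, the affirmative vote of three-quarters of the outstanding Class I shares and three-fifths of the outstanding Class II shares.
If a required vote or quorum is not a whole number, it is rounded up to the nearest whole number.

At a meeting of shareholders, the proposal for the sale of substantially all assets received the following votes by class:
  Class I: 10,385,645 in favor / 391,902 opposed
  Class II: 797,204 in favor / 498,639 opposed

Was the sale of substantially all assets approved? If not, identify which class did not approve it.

Not approved — the Class II shares did not give the required vote.

Class I: 3/4 of 13847526 = 10385644.50, rounded up to 10385645; 10,385,645 required, 10,385,645 in favor — approved.
Class II: 3/5 of 1329024 = 797414.40, rounded up to 797415; 797,415 required, 797,204 in favor — not approved.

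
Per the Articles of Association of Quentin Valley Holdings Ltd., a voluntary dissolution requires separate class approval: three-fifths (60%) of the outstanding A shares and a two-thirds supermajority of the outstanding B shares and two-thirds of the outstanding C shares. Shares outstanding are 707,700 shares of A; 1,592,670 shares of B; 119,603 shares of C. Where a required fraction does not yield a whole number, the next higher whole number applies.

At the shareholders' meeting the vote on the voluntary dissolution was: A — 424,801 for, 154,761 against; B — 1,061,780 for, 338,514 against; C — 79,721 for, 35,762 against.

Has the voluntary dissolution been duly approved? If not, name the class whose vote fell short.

Not approved — the C shares did not give the required vote.

A: 3/5 of 707700 = 424620; 424,620 required, 424,801 in favor — approved.
B: 2/3 of 1592670 = 1061780; 1,061,780 required, 1,061,780 in favor — approved.
C: 2/3 of 119603 = 79735.33, rounded up to 79736; 79,736 required, 79,721 in favor — not approved.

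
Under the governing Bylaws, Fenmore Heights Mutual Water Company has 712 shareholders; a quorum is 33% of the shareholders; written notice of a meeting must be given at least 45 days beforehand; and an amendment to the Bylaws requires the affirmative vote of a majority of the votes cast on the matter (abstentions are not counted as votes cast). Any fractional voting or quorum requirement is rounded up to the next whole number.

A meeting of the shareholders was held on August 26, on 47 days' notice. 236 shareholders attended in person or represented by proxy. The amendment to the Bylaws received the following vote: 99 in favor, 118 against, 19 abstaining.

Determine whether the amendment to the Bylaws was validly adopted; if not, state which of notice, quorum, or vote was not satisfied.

Notice: 47 days given; 45 required. Satisfied.
Quorum: 33% of 712 = 234.96, rounded up to 235; 236 present. Satisfied.
Vote: requires a majority of the votes cast (236 − 19 abstaining = 217); a majority of 217 is 109, so 109 needed; 99 in favor. Not satisfied.

Invalid — vote requirement not satisfied.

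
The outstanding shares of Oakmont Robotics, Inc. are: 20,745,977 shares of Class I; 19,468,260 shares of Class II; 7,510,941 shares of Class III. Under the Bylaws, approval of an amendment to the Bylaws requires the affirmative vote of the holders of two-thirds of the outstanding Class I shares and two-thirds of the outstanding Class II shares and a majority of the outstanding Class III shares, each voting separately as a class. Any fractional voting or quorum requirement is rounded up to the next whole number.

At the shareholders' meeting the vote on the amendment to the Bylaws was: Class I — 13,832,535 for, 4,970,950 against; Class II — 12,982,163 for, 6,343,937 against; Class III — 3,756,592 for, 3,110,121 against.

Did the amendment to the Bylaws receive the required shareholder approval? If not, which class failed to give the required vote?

Approved — every class gave the required vote.

Class I: 2/3 of 20745977 = 13830651.33, rounded up to 13830652; 13,830,652 required, 13,832,535 in favor — approved.
Class II: 2/3 of 19468260 = 12978840; 12,978,840 required, 12,982,163 in favor — approved.
Class III: a majority of 7510941 is 3755471; 3,755,471 required, 3,756,592 in favor — approved.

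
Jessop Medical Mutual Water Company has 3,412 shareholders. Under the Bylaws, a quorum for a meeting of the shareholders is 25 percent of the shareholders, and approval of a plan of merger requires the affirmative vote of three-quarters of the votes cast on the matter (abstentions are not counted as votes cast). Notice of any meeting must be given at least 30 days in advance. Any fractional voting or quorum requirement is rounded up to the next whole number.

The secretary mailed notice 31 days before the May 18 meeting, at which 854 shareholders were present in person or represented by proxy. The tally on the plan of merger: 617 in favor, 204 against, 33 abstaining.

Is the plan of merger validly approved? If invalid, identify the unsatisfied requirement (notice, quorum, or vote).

Valid — all requirements satisfied.

Notice: 31 days given; 30 required. Satisfied.
Quorum: 25% of 3,412 = 853; 854 present. Satisfied.
Vote: requires three-fourths of the votes cast (854 − 33 abstaining = 821); 3/4 of 821 = 615.75, rounded up to 616, so 616 needed; 617 in favor. Satisfied.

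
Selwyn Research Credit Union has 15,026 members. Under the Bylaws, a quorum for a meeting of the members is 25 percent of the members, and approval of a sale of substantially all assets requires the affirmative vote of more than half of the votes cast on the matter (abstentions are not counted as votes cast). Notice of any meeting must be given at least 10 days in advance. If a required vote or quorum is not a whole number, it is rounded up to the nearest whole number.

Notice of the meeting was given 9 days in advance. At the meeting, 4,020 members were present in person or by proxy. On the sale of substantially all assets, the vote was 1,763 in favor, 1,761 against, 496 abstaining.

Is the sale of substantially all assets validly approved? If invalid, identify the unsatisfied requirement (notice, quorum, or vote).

Invalid — notice requirement not satisfied.

Notice: 9 days given; 10 required. Not satisfied.
Quorum: 25% of 15,026 = 3,756.50, rounded up to 3,757; 4,020 present. Satisfied.
Vote: requires a majority of the votes cast (4,020 − 496 abstaining = 3,524); a majority of 3524 is 1763, so 1,763 needed; 1,763 in favor. Satisfied.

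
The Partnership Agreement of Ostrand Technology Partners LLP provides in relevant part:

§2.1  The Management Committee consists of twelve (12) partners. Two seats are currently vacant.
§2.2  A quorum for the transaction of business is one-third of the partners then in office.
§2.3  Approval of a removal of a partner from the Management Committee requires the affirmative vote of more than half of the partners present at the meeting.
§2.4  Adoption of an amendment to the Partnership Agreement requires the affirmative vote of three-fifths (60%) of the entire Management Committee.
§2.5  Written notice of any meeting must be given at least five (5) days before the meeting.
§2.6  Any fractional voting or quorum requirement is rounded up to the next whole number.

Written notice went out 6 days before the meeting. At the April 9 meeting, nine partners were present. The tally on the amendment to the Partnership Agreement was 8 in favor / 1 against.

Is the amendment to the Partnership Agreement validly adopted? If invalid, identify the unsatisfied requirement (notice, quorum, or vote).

Valid — all requirements satisfied.

Notice: 6 days given; 5 required (6 ≥ 5). Satisfied.
Quorum: 9 present; quorum is 4. Satisfied.
Vote: the amendment to the Partnership Agreement requires three-fifths of the entire Management Committee (12). 3/5 of 12 = 7.20, rounded up to 8, so 8 affirmative votes are needed; 8 voted in favor. Satisfied.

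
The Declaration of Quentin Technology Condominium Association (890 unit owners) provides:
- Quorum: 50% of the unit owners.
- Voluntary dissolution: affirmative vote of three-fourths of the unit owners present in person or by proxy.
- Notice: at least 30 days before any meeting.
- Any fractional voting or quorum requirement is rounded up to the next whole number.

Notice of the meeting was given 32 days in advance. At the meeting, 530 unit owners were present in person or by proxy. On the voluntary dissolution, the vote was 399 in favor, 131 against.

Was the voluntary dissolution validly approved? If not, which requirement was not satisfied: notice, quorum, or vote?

Notice: 32 days given; 30 required. Satisfied.
Quorum: 50% of 890 = 445; 530 present. Satisfied.
Vote: requires three-fourths of those present (530); 3/4 of 530 = 397.50, rounded up to 398, so 398 needed; 399 in favor. Satisfied.

Valid — all requirements satisfied.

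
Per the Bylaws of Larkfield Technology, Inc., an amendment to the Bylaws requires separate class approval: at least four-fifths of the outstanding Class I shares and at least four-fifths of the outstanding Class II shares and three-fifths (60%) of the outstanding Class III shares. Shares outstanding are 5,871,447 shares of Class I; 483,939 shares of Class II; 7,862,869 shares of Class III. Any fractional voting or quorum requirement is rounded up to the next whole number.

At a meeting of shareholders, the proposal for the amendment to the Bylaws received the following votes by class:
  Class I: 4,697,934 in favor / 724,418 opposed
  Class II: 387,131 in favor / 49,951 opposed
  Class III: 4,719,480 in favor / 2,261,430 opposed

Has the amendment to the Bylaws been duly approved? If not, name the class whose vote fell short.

Class I: 4/5 of 5871447 = 4697157.60, rounded up to 4697158; 4,697,158 required, 4,697,934 in favor — approved.
Class II: 4/5 of 483939 = 387151.20, rounded up to 387152; 387,152 required, 387,131 in favor — not approved.
Class III: 3/5 of 7862869 = 4717721.40, rounded up to 4717722; 4,717,722 required, 4,719,480 in favor — approved.

Not approved — the Class II shares did not give the required vote.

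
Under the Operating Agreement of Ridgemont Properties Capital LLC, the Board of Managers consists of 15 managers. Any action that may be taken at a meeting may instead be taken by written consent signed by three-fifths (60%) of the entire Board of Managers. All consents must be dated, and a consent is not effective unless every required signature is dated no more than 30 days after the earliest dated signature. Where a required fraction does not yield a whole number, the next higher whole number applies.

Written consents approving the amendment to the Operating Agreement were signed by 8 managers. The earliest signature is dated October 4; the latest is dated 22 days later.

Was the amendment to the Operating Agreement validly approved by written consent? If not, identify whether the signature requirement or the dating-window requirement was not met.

Not effective — insufficient signatures.

Signatures required: three-fifths (60%) of 15 — 3/5 of 15 = 9, so 9 needed; 8 signed. Insufficient.
Dating window: the latest signature is 22 days after the earliest; the limit is 30 days. Within the window.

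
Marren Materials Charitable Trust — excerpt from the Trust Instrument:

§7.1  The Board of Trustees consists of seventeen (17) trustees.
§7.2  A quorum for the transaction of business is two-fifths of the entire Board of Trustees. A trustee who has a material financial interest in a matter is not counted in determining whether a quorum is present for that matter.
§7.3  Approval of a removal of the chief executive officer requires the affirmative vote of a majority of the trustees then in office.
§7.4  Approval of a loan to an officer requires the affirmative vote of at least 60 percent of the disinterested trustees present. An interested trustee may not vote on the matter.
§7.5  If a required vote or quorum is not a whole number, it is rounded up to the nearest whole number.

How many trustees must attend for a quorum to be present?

7

2/5 of 17 = 6.80, rounded up to 7.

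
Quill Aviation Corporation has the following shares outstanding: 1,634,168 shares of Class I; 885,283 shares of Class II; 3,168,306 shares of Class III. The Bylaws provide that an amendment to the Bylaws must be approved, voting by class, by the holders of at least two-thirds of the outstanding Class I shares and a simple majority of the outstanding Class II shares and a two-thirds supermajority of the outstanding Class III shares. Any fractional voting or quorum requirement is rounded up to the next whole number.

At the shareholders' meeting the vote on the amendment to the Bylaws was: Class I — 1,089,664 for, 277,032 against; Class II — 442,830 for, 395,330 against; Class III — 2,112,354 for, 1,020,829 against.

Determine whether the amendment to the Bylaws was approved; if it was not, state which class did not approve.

Approved — every class gave the required vote.

Class I: 2/3 of 1634168 = 1089445.33, rounded up to 1089446; 1,089,446 required, 1,089,664 in favor — approved.
Class II: a majority of 885283 is 442642; 442,642 required, 442,830 in favor — approved.
Class III: 2/3 of 3168306 = 2112204; 2,112,204 required, 2,112,354 in favor — approved.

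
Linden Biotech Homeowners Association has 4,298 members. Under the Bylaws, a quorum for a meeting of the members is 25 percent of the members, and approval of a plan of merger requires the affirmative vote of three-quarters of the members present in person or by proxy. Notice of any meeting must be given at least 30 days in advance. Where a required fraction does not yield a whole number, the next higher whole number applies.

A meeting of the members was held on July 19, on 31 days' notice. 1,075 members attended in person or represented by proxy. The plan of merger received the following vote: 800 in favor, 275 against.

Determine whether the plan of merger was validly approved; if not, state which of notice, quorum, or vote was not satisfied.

Notice: 31 days given; 30 required. Satisfied.
Quorum: 25% of 4,298 = 1,074.50, rounded up to 1,075; 1,075 present. Satisfied.
Vote: requires three-fourths of those present (1,075); 3/4 of 1075 = 806.25, rounded up to 807, so 807 needed; 800 in favor. Not satisfied.

Invalid — vote requirement not satisfied.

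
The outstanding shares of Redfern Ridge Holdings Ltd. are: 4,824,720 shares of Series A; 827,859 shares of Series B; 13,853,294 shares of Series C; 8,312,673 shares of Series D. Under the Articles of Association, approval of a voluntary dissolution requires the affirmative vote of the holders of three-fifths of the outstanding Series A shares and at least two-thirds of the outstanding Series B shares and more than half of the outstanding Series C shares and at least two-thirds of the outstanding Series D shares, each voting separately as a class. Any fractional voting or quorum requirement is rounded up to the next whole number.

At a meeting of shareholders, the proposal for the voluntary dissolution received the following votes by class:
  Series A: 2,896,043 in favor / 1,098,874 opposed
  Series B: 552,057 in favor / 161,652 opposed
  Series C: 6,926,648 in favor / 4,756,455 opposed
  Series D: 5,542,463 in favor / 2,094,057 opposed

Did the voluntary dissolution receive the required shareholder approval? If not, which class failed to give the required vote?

Approved — every class gave the required vote.

Series A: 3/5 of 4824720 = 2894832; 2,894,832 required, 2,896,043 in favor — approved.
Series B: 2/3 of 827859 = 551906; 551,906 required, 552,057 in favor — approved.
Series C: a majority of 13853294 is 6926648; 6,926,648 required, 6,926,648 in favor — approved.
Series D: 2/3 of 8312673 = 5541782; 5,541,782 required, 5,542,463 in favor — approved.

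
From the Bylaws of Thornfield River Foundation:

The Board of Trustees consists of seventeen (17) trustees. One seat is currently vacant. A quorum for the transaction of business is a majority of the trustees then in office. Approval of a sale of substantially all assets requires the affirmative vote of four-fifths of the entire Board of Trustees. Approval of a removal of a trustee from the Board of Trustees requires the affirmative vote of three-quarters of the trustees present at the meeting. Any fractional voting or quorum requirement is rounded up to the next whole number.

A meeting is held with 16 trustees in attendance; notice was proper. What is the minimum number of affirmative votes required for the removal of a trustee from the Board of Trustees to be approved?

12

The removal of a trustee from the Board of Trustees requires three-fourths of the trustees present (16).
3/4 of 16 = 12.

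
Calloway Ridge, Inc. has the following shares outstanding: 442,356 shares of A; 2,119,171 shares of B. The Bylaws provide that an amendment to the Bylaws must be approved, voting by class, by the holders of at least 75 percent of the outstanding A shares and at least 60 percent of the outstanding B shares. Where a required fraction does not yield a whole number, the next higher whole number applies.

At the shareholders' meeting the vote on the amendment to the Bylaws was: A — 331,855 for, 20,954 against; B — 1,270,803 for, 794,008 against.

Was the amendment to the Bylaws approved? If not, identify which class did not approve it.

Not approved — the B shares did not give the required vote.

A: 3/4 of 442356 = 331767; 331,767 required, 331,855 in favor — approved.
B: 3/5 of 2119171 = 1271502.60, rounded up to 1271503; 1,271,503 required, 1,270,803 in favor — not approved.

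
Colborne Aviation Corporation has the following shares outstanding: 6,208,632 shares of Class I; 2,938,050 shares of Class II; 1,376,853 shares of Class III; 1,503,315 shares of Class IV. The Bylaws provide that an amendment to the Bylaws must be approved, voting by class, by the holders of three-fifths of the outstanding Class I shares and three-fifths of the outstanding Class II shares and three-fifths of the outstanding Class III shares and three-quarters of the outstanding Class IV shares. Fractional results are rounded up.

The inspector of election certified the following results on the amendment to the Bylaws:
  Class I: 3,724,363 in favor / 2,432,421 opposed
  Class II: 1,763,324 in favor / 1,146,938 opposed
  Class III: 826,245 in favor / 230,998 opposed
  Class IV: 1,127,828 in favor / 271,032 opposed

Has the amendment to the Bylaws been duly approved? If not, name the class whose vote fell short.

Not approved — the Class I shares did not give the required vote.

Class I: 3/5 of 6208632 = 3725179.20, rounded up to 3725180; 3,725,180 required, 3,724,363 in favor — not approved.
Class II: 3/5 of 2938050 = 1762830; 1,762,830 required, 1,763,324 in favor — approved.
Class III: 3/5 of 1376853 = 826111.80, rounded up to 826112; 826,112 required, 826,245 in favor — approved.
Class IV: 3/4 of 1503315 = 1127486.25, rounded up to 1127487; 1,127,487 required, 1,127,828 in favor — approved.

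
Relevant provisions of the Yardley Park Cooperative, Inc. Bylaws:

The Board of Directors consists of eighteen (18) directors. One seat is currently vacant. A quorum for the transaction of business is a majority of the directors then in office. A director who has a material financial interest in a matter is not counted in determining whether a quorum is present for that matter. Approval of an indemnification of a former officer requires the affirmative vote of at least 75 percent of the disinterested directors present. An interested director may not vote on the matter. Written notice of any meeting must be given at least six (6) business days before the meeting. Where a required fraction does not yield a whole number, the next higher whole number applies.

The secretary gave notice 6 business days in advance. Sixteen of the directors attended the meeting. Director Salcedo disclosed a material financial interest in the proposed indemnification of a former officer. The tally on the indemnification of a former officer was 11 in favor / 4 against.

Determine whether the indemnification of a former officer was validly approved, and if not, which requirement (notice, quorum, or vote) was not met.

Invalid — vote requirement not satisfied.

Notice: 6 business days given; 6 required (6 ≥ 6). Satisfied.
Quorum: 16 present, but the 1 interested director does not count, leaving 15. Quorum is 9. Satisfied.
Vote: the indemnification of a former officer requires three-fourths of the disinterested directors present (16 − 1 = 15). 3/4 of 15 = 11.25, rounded up to 12, so 12 affirmative votes are needed; 11 voted in favor. Not satisfied.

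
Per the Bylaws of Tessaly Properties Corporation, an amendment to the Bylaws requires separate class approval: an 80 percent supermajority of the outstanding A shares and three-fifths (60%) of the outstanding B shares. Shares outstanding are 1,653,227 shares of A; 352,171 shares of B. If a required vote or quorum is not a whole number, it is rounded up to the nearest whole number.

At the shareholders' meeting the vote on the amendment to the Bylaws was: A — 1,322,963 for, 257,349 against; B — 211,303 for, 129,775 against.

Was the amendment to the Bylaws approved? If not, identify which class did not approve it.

A: 4/5 of 1653227 = 1322581.60, rounded up to 1322582; 1,322,582 required, 1,322,963 in favor — approved.
B: 3/5 of 352171 = 211302.60, rounded up to 211303; 211,303 required, 211,303 in favor — approved.

Approved — every class gave the required vote.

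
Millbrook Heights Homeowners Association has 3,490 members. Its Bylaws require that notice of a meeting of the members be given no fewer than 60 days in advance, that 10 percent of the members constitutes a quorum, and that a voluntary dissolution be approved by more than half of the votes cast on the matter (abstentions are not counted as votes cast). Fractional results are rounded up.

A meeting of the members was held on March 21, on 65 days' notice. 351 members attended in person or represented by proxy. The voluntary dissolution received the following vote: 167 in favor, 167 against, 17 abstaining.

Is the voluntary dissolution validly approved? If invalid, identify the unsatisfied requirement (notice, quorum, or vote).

Invalid — vote requirement not satisfied.

Notice: 65 days given; 60 required. Satisfied.
Quorum: 10% of 3,490 = 349; 351 present. Satisfied.
Vote: requires a majority of the votes cast (351 − 17 abstaining = 334); a majority of 334 is 168, so 168 needed; 167 in favor. Not satisfied.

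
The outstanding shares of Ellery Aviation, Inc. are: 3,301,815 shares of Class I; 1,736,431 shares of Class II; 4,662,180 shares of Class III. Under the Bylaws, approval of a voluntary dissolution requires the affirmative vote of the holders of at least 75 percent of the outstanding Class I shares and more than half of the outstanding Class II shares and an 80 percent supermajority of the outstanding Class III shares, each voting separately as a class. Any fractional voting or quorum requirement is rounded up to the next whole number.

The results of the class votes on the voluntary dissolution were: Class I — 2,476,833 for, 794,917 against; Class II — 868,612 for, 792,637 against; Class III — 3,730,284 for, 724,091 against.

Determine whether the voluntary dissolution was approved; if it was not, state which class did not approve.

Approved — every class gave the required vote.

Class I: 3/4 of 3301815 = 2476361.25, rounded up to 2476362; 2,476,362 required, 2,476,833 in favor — approved.
Class II: a majority of 1736431 is 868216; 868,216 required, 868,612 in favor — approved.
Class III: 4/5 of 4662180 = 3729744; 3,729,744 required, 3,730,284 in favor — approved.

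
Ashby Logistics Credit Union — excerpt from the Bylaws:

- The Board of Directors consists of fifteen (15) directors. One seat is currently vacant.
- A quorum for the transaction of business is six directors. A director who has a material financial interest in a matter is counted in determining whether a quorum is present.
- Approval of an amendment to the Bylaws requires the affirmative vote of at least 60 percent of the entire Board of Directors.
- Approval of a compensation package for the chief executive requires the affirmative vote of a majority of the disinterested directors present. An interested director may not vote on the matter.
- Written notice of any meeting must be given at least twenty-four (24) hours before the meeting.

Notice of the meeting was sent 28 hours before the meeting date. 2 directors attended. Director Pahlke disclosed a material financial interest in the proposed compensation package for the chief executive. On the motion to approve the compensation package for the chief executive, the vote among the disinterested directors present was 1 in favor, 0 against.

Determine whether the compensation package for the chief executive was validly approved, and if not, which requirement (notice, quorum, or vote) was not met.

Notice: 28 hours given; 24 required (28 ≥ 24). Satisfied.
Quorum: 2 present (interested directors count toward quorum); quorum is 6. Not satisfied.
Vote: the compensation package for the chief executive requires a majority of the disinterested directors present (2 − 1 = 1). A majority of 1 is 1, so 1 affirmative vote is needed; 1 voted in favor. Satisfied. (Moot — without a quorum no business can be validly transacted.)

Invalid — quorum requirement not satisfied.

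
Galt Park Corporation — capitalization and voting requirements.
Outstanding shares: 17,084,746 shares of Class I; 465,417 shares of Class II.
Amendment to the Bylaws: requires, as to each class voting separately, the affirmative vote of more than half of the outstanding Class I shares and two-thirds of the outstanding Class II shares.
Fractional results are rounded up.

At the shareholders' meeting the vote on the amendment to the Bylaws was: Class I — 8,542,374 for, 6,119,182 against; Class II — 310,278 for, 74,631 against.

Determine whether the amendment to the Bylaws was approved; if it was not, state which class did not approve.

Approved — every class gave the required vote.

Class I: a majority of 17084746 is 8542374; 8,542,374 required, 8,542,374 in favor — approved.
Class II: 2/3 of 465417 = 310278; 310,278 required, 310,278 in favor — approved.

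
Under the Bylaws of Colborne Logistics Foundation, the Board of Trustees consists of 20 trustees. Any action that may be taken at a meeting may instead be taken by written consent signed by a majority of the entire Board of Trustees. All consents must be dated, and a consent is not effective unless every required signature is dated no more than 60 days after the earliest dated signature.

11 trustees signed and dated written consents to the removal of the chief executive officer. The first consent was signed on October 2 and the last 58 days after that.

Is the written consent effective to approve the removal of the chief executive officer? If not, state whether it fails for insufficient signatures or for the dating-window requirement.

Signatures required: a majority of 20 — a majority of 20 is 11, so 11 needed; 11 signed. Sufficient.
Dating window: the latest signature is 58 days after the earliest; the limit is 60 days. Within the window.

Effective — both the signature and dating-window requirements are satisfied.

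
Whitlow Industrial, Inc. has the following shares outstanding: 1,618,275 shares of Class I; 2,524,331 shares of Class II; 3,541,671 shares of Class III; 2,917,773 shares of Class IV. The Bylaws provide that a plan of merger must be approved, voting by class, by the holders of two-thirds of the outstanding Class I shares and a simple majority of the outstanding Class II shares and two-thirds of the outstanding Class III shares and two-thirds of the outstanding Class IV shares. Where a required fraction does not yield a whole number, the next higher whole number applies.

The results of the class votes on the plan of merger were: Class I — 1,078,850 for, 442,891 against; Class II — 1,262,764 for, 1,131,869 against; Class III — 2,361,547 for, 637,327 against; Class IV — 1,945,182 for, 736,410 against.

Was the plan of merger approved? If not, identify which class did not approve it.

Approved — every class gave the required vote.

Class I: 2/3 of 1618275 = 1078850; 1,078,850 required, 1,078,850 in favor — approved.
Class II: a majority of 2524331 is 1262166; 1,262,166 required, 1,262,764 in favor — approved.
Class III: 2/3 of 3541671 = 2361114; 2,361,114 required, 2,361,547 in favor — approved.
Class IV: 2/3 of 2917773 = 1945182; 1,945,182 required, 1,945,182 in favor — approved.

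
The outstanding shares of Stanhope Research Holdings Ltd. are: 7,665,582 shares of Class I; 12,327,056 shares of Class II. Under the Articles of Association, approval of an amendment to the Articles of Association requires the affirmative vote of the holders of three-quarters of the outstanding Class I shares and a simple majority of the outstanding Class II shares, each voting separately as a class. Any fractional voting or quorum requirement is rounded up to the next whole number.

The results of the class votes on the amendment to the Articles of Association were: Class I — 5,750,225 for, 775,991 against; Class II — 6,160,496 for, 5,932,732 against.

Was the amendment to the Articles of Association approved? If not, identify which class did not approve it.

Class I: 3/4 of 7665582 = 5749186.50, rounded up to 5749187; 5,749,187 required, 5,750,225 in favor — approved.
Class II: a majority of 12327056 is 6163529; 6,163,529 required, 6,160,496 in favor — not approved.

Not approved — the Class II shares did not give the required vote.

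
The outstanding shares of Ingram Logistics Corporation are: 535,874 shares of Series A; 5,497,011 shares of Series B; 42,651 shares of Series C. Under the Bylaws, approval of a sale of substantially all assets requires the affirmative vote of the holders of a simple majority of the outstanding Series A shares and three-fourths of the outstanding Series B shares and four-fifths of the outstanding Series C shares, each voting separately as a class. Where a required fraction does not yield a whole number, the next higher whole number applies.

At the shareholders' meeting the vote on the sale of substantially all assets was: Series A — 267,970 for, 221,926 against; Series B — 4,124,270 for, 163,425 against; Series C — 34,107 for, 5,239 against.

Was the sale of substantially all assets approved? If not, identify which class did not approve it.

Not approved — the Series C shares did not give the required vote.

Series A: a majority of 535874 is 267938; 267,938 required, 267,970 in favor — approved.
Series B: 3/4 of 5497011 = 4122758.25, rounded up to 4122759; 4,122,759 required, 4,124,270 in favor — approved.
Series C: 4/5 of 42651 = 34120.80, rounded up to 34121; 34,121 required, 34,107 in favor — not approved.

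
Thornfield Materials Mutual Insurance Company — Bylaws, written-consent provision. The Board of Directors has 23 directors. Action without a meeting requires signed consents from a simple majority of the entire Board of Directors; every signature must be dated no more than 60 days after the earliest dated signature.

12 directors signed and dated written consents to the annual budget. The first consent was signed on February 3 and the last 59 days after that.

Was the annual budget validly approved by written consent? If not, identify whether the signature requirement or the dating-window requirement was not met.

Effective — both the signature and dating-window requirements are satisfied.

Signatures required: a simple majority of 23 — a majority of 23 is 12, so 12 needed; 12 signed. Sufficient.
Dating window: the latest signature is 59 days after the earliest; the limit is 60 days. Within the window.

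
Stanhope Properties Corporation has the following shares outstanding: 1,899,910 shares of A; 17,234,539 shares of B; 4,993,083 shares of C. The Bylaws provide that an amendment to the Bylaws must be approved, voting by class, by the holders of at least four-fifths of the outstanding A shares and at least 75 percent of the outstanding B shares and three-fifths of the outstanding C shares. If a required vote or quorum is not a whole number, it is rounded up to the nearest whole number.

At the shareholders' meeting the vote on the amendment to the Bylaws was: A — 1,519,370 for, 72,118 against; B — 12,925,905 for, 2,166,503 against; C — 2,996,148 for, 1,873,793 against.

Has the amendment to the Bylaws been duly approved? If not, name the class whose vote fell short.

Not approved — the A shares did not give the required vote.

A: 4/5 of 1899910 = 1519928; 1,519,928 required, 1,519,370 in favor — not approved.
B: 3/4 of 17234539 = 12925904.25, rounded up to 12925905; 12,925,905 required, 12,925,905 in favor — approved.
C: 3/5 of 4993083 = 2995849.80, rounded up to 2995850; 2,995,850 required, 2,996,148 in favor — approved.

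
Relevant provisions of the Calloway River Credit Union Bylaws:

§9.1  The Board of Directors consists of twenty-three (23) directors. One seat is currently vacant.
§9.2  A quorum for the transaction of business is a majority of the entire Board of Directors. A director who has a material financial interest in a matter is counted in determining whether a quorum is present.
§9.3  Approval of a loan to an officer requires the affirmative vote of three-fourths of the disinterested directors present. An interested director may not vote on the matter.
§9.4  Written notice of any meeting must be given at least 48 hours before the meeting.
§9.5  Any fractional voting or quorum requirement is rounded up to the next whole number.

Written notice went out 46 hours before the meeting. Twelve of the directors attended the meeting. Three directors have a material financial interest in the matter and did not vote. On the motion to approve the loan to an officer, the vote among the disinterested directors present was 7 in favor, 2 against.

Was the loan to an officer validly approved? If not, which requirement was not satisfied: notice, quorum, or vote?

Invalid — notice requirement not satisfied.

Notice: 46 hours given; 48 required (46 < 48). Not satisfied.
Quorum: 12 present (interested directors count toward quorum); quorum is 12. Satisfied.
Vote: the loan to an officer requires three-fourths of the disinterested directors present (12 − 3 = 9). 3/4 of 9 = 6.75, rounded up to 7, so 7 affirmative votes are needed; 7 voted in favor. Satisfied.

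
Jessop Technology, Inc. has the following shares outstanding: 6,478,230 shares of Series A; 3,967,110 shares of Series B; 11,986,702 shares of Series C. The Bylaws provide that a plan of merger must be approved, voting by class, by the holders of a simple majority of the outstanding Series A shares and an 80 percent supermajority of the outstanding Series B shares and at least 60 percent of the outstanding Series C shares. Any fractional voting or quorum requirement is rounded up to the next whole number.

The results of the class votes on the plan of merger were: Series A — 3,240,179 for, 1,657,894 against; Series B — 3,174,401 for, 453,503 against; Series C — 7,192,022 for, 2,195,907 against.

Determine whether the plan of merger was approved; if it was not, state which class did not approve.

Approved — every class gave the required vote.

Series A: a majority of 6478230 is 3239116; 3,239,116 required, 3,240,179 in favor — approved.
Series B: 4/5 of 3967110 = 3173688; 3,173,688 required, 3,174,401 in favor — approved.
Series C: 3/5 of 11986702 = 7192021.20, rounded up to 7192022; 7,192,022 required, 7,192,022 in favor — approved.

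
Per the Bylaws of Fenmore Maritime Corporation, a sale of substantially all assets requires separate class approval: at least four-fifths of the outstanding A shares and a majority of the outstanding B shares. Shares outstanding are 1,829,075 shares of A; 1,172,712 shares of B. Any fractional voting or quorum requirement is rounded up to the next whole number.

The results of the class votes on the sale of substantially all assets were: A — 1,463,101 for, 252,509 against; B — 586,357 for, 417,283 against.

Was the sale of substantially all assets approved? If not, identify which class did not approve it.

Not approved — the A shares did not give the required vote.

A: 4/5 of 1829075 = 1463260; 1,463,260 required, 1,463,101 in favor — not approved.
B: a majority of 1172712 is 586357; 586,357 required, 586,357 in favor — approved.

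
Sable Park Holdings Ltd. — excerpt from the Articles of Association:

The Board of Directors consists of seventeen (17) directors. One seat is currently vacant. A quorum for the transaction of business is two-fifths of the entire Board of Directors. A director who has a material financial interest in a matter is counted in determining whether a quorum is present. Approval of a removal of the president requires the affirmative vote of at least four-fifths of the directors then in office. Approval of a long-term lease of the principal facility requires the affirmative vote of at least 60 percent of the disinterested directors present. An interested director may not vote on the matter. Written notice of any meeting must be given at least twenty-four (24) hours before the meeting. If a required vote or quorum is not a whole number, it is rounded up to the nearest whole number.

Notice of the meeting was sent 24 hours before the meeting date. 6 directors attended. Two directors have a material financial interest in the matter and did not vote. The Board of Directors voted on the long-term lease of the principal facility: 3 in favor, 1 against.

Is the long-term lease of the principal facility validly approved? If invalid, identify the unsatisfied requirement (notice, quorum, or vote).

Invalid — quorum requirement not satisfied.

Notice: 24 hours given; 24 required (24 ≥ 24). Satisfied.
Quorum: 6 present (interested directors count toward quorum); quorum is 7. Not satisfied.
Vote: the long-term lease of the principal facility requires three-fifths of the disinterested directors present (6 − 2 = 4). 3/5 of 4 = 2.40, rounded up to 3, so 3 affirmative votes are needed; 3 voted in favor. Satisfied. (Moot — without a quorum no business can be validly transacted.)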